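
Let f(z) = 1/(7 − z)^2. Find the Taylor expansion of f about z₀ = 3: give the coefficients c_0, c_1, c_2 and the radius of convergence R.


Let w = z − z₀, so z = z₀ + w.
Then 7 − z = 7 − (z₀ + w) = (7 − z₀) − w = 4 − w.
f(z) = 1/(4 − w)^2 = (1/(4)^2) · (1 − w/(4))^{−2}.
By the binomial series (1−u)^{−2} = Σ_{n≥0} C(n+1, 1) u^n for |u|<1, with u = w/(4):
  c_n = C(n+1, 1) / (4)^(n+2).
  c_0 = 1/(4)^2 = 1/16.
  c_1 = 2/(4)^3 = 1/32.
  c_2 = 3/(4)^4 = 3/256.
The series is valid for |w/d| < 1, i.e. |z − z₀| < |d|.
Radius of convergence: R = |7 − z₀| = |4| = 4 (distance from z₀ to the singularity z = 7).

c_0 = 1/16, c_1 = 1/32, c_2 = 3/256; R = 4.


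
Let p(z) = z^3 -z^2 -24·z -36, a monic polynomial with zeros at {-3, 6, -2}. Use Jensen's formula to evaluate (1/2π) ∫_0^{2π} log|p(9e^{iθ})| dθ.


Zeros: -3, -2, 6; r = 9.
Inside |z| < r: -3, -2, 6. Outside (|z| ≥ r): ∅.
p(0) = -36, so log|p(0)| = log(36) = 3.5835.
Apply Jensen: I(r) = log|p(0)| + Σ_k log(r/|z_k|), summed over zeros inside |z| < r.
  log(r/|z_k|) for z_k = -3: log(9/3) = 1.0986
  log(r/|z_k|) for z_k = 6: log(9/6) = 0.4055
  log(r/|z_k|) for z_k = -2: log(9/2) = 1.5041
Sum over inside zeros: 3.0082.
I(r) = log|p(0)| + (inside sum) = 3.5835 + 3.0082 = 6.5917.
Closed form (all zeros inside, monic): I(r) = n·log(r) = 3·log(9) = 6.5917. ✓

I(r) ≈ 6.5917.


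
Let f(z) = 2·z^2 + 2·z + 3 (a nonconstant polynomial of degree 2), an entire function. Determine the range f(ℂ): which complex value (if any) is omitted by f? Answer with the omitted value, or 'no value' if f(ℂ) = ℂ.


Little Picard bounds the complement of f(ℂ) to at most one point.
For every w ∈ ℂ, the equation p(z) − w = 0 is a nonconstant polynomial in z and hence has at least one root by the fundamental theorem of algebra. So p is surjective onto ℂ, omitting no value.

Omitted value: no value.


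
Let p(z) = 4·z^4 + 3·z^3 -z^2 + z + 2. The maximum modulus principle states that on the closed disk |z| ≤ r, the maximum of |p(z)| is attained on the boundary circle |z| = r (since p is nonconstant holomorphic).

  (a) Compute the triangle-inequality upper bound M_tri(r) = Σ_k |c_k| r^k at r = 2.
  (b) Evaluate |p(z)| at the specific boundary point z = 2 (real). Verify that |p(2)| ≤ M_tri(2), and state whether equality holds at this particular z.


Coefficients: c_0 = 2, c_1 = 1, c_2 = -1, c_3 = 3, c_4 = 4. Radius r = 2.
Part (a). Triangle bound: M_tri(r) = Σ_k |c_k| r^k
  = |2|·2^0 + |1|·2^1 + |-1|·2^2 + |3|·2^3 + |4|·2^4
  = 2 + 2 + 4 + 24 + 64 = 96.
This bounds M(r) := max_{|z|=r} |p(z)| from above; equality holds iff all terms c_k z^k can be made to align in phase at a single z on |z|=r.
Part (b). At z = 2 (real, on the circle |z| = r):
  p(2) = (2)·2^0 + (1)·2^1 + (-1)·2^2 + (3)·2^3 + (4)·2^4 = 88.
  |p(2)| = 88.
Check: |p(2)| = 88 ≤ 96 = M_tri(2). ✓ Equality does not hold at z = 2 (the coefficients have mixed signs, so the terms do not all align in phase there).

M_tri(2) = 96; |p(2)| = 88; equality at z=2: no.


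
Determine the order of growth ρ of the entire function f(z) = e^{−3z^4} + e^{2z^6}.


Each summand is entire of order 4 and 6 respectively (as in the single-exponential case). The order of a sum is at most the max of the orders, so ρ ≤ 6. For the lower bound: on |z|=r choose arg z so that 2z^6 is real positive; then |e^{2z^6}| = e^{2r^6} while |e^{-3z^4}| ≤ e^{3r^4} = o(e^{2r^6}). So |f| ≥ e^{2r^6}(1 − o(1)) and ρ ≥ 6. Hence ρ = max(4, 6) = 6.
Therefore ρ = 6.

Order ρ = 6.


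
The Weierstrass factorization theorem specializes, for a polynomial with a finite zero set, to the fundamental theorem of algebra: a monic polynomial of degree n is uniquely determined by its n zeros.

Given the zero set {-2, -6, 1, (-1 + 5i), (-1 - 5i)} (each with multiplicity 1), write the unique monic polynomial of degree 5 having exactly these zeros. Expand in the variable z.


The polynomial is p(z) = ∏_{α ∈ S} (z − α), where S = {-2, -6, 1, (-1 + 5i), (-1 - 5i)}.
Expanding the product yields: p(z) = z^5 + 9·z^4 + 44·z^3 + 178·z^2 + 80·z -312.
Note conjugate pairs combine to real quadratics: (z − (-1+5i))(z − (-1−5i)) = z² + 2z + 26.
The resulting polynomial has degree 5 and real coefficients as required.

p(z) = z^5 + 9·z^4 + 44·z^3 + 178·z^2 + 80·z -312.


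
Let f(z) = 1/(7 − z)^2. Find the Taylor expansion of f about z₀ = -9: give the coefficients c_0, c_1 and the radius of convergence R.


Let w = z − z₀, so z = z₀ + w.
Then 7 − z = 7 − (z₀ + w) = (7 − z₀) − w = 16 − w.
f(z) = 1/(16 − w)^2 = (1/(16)^2) · (1 − w/(16))^{−2}.
By the binomial series (1−u)^{−2} = Σ_{n≥0} C(n+1, 1) u^n for |u|<1, with u = w/(16):
  c_n = C(n+1, 1) / (16)^(n+2).
  c_0 = 1/(16)^2 = 1/256.
  c_1 = 2/(16)^3 = 1/2048.
The series is valid for |w/d| < 1, i.e. |z − z₀| < |d|.
Radius of convergence: R = |7 − z₀| = |16| = 16 (distance from z₀ to the singularity z = 7).

c_0 = 1/256, c_1 = 1/2048; R = 16.


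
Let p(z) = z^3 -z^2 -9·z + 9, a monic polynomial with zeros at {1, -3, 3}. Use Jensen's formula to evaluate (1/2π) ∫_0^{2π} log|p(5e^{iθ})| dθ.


Zeros: -3, 1, 3; r = 5.
Inside |z| < r: -3, 1, 3. Outside (|z| ≥ r): ∅.
p(0) = 9, so log|p(0)| = log(9) = 2.1972.
Apply Jensen: I(r) = log|p(0)| + Σ_k log(r/|z_k|), summed over zeros inside |z| < r.
  log(r/|z_k|) for z_k = 1: log(5/1) = 1.6094
  log(r/|z_k|) for z_k = -3: log(5/3) = 0.5108
  log(r/|z_k|) for z_k = 3: log(5/3) = 0.5108
Sum over inside zeros: 2.6311.
I(r) = log|p(0)| + (inside sum) = 2.1972 + 2.6311 = 4.8283.
Closed form (all zeros inside, monic): I(r) = n·log(r) = 3·log(5) = 4.8283. ✓

I(r) ≈ 4.8283.


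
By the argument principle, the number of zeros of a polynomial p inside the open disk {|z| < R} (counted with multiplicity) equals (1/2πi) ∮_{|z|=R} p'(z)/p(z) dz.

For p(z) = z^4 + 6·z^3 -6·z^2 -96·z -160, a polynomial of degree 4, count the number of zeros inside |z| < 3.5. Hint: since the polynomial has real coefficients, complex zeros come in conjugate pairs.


The zeros of p are: (-3 + 1i), (-3 - 1i), 4, -4.
Their magnitudes are: 3.162, 3.162, 4, 4.
Zeros with |z| < R = 3.5: (-3 + 1i), (-3 - 1i).
Count = 2.
By the argument principle, (1/2πi) ∮_{|z|=R} p'(z)/p(z) dz equals exactly this count.

Number of zeros inside |z| < 3.5: 2.


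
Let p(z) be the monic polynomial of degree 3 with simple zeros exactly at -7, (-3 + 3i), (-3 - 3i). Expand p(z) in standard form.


The polynomial is p(z) = ∏_{α ∈ S} (z − α), where S = {-7, (-3 + 3i), (-3 - 3i)}.
Expanding the product yields: p(z) = z^3 + 13·z^2 + 60·z + 126.
Note conjugate pairs combine to real quadratics: (z − (-3+3i))(z − (-3−3i)) = z² + 6z + 18.
The resulting polynomial has degree 3 and real coefficients as required.

p(z) = z^3 + 13·z^2 + 60·z + 126.


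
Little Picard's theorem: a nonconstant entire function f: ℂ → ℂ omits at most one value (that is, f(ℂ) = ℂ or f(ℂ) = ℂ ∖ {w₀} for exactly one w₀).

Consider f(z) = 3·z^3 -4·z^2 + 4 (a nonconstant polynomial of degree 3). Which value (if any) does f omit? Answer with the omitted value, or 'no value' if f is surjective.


Little Picard bounds the complement of f(ℂ) to at most one point.
For every w ∈ ℂ, the equation p(z) − w = 0 is a nonconstant polynomial in z and hence has at least one root by the fundamental theorem of algebra. So p is surjective onto ℂ, omitting no value.

Omitted value: no value.


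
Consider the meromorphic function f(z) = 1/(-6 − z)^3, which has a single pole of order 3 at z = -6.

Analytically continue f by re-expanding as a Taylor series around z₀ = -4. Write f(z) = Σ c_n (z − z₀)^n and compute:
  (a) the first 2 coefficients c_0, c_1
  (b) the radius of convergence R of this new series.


Let w = z − z₀, so z = z₀ + w.
Then -6 − z = -6 − (z₀ + w) = (-6 − z₀) − w = -2 − w.
f(z) = 1/(-2 − w)^3 = (1/(-2)^3) · (1 − w/(-2))^{−3}.
By the binomial series (1−u)^{−3} = Σ_{n≥0} C(n+2, 2) u^n for |u|<1, with u = w/(-2):
  c_n = C(n+2, 2) / (-2)^(n+3).
  c_0 = 1/(-2)^3 = -1/8.
  c_1 = 3/(-2)^4 = 3/16.
The series is valid for |w/d| < 1, i.e. |z − z₀| < |d|.
Radius of convergence: R = |-6 − z₀| = |-2| = 2 (distance from z₀ to the singularity z = -6).

c_0 = -1/8, c_1 = 3/16; R = 2.


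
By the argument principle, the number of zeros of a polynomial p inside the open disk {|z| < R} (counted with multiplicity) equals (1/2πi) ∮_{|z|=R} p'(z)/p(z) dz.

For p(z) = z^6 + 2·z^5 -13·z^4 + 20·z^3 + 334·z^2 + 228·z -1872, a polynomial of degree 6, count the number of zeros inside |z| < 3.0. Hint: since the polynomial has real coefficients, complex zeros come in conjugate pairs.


The zeros of p are: -4, (3 + 3i), (3 - 3i), 2, (-3 + 2i), (-3 - 2i).
Their magnitudes are: 4, 4.243, 4.243, 2, 3.606, 3.606.
Zeros with |z| < R = 3.0: 2.
Count = 1.
By the argument principle, (1/2πi) ∮_{|z|=R} p'(z)/p(z) dz equals exactly this count.

Number of zeros inside |z| < 3.0: 1.


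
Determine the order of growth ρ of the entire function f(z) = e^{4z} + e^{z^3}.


Each summand is entire of order 1 and 3 respectively (as in the single-exponential case). The order of a sum is at most the max of the orders, so ρ ≤ 3. For the lower bound: on |z|=r choose arg z so that 1z^3 is real positive; then |e^{1z^3}| = e^{1r^3} while |e^{4z}| ≤ e^{4r^1} = o(e^{1r^3}). So |f| ≥ e^{1r^3}(1 − o(1)) and ρ ≥ 3. Hence ρ = max(1, 3) = 3.
Therefore ρ = 3.

Order ρ = 3.


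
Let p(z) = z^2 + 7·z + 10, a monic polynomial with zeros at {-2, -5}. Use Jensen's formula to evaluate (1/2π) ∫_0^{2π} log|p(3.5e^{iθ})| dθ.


Zeros: -5, -2; r = 3.5.
Inside |z| < r: -2. Outside (|z| ≥ r): -5.
p(0) = 10, so log|p(0)| = log(10) = 2.3026.
Apply Jensen: I(r) = log|p(0)| + Σ_k log(r/|z_k|), summed over zeros inside |z| < r.
  log(r/|z_k|) for z_k = -2: log(3.5/2) = 0.5596
  Outside zeros (-5) contribute nothing to the Jensen sum.
Sum over inside zeros: 0.5596.
I(r) = log|p(0)| + (inside sum) = 2.3026 + 0.5596 = 2.8622.
Note: since some zeros are outside |z| ≤ r, the simplified n·log(r) form does NOT apply — only the inside zeros contribute.

I(r) ≈ 2.8622.


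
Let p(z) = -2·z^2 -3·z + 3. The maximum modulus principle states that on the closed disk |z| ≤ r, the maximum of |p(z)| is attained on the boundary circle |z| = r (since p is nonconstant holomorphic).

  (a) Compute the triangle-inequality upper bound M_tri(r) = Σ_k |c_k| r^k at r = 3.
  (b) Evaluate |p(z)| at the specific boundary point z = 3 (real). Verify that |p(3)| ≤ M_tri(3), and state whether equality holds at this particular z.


Coefficients: c_0 = 3, c_1 = -3, c_2 = -2. Radius r = 3.
Part (a). Triangle bound: M_tri(r) = Σ_k |c_k| r^k
  = |3|·3^0 + |-3|·3^1 + |-2|·3^2
  = 3 + 9 + 18 = 30.
This bounds M(r) := max_{|z|=r} |p(z)| from above; equality holds iff all terms c_k z^k can be made to align in phase at a single z on |z|=r.
Part (b). At z = 3 (real, on the circle |z| = r):
  p(3) = (3)·3^0 + (-3)·3^1 + (-2)·3^2 = -24.
  |p(3)| = 24.
Check: |p(3)| = 24 ≤ 30 = M_tri(3). ✓ Equality does not hold at z = 3 (the coefficients have mixed signs, so the terms do not all align in phase there).

M_tri(3) = 30; |p(3)| = 24; equality at z=3: no.


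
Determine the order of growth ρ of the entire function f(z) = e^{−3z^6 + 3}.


|e^{−3z^6 + 3}| = e^{Re(-3·z^6) + 3} ≤ e^{3|z|^6 + 3} = e^{3r^6 + 3} on |z| = r, so ρ ≤ 6. Choosing z on |z|=r so that -3·z^6 is real positive (always possible by picking arg z appropriately) gives |f(z)| = e^{3r^6 + 3}, matching the bound. The additive constant 3 does not affect log log M(r) ~ 6·log r. Hence ρ = 6.
Therefore ρ = 6.

Order ρ = 6.


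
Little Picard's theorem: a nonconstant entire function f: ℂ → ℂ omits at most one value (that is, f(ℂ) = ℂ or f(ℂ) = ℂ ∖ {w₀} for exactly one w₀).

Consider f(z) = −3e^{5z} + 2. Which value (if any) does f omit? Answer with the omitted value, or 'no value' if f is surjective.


Little Picard bounds the complement of f(ℂ) to at most one point.
e^{5z} is never zero on ℂ, so -3·e^{5z} takes every value in ℂ ∖ {0}. Adding 2 shifts the range to ℂ ∖ {2}. Thus f omits exactly the value 2.

Omitted value: 2.


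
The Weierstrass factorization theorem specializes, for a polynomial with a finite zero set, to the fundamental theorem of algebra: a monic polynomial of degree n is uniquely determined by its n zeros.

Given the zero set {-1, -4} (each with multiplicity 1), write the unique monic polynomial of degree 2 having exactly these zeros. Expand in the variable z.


The polynomial is p(z) = ∏_{α ∈ S} (z − α), where S = {-1, -4}.
Expanding the product yields: p(z) = z^2 + 5·z + 4.
The resulting polynomial has degree 2 and real coefficients as required.

p(z) = z^2 + 5·z + 4.


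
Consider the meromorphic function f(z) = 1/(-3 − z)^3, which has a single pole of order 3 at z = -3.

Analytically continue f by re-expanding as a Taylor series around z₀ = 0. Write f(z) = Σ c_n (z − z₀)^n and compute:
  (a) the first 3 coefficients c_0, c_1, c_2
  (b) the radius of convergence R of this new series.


Let w = z − z₀, so z = z₀ + w.
Then -3 − z = -3 − (z₀ + w) = (-3 − z₀) − w = -3 − w.
f(z) = 1/(-3 − w)^3 = (1/(-3)^3) · (1 − w/(-3))^{−3}.
By the binomial series (1−u)^{−3} = Σ_{n≥0} C(n+2, 2) u^n for |u|<1, with u = w/(-3):
  c_n = C(n+2, 2) / (-3)^(n+3).
  c_0 = 1/(-3)^3 = -1/27.
  c_1 = 3/(-3)^4 = 1/27.
  c_2 = 6/(-3)^5 = -2/81.
The series is valid for |w/d| < 1, i.e. |z − z₀| < |d|.
Radius of convergence: R = |-3 − z₀| = |-3| = 3 (distance from z₀ to the singularity z = -3).

c_0 = -1/27, c_1 = 1/27, c_2 = -2/81; R = 3.


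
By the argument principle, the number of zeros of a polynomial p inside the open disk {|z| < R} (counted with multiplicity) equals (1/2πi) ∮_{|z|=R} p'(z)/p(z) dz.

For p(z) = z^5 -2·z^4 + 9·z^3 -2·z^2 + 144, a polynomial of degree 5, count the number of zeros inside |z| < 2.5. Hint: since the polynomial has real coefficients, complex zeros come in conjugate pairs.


The zeros of p are: (2 + 2i), (2 - 2i), -2, (0 + 3i), (0 - 3i).
Their magnitudes are: 2.828, 2.828, 2, 3, 3.
Zeros with |z| < R = 2.5: -2.
Count = 1.
By the argument principle, (1/2πi) ∮_{|z|=R} p'(z)/p(z) dz equals exactly this count.

Number of zeros inside |z| < 2.5: 1.


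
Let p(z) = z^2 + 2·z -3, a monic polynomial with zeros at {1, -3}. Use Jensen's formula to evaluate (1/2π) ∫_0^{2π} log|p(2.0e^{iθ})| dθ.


Zeros: -3, 1; r = 2.0.
Inside |z| < r: 1. Outside (|z| ≥ r): -3.
p(0) = -3, so log|p(0)| = log(3) = 1.0986.
Apply Jensen: I(r) = log|p(0)| + Σ_k log(r/|z_k|), summed over zeros inside |z| < r.
  log(r/|z_k|) for z_k = 1: log(2.0/1) = 0.6931
  Outside zeros (-3) contribute nothing to the Jensen sum.
Sum over inside zeros: 0.6931.
I(r) = log|p(0)| + (inside sum) = 1.0986 + 0.6931 = 1.7918.
Note: since some zeros are outside |z| ≤ r, the simplified n·log(r) form does NOT apply — only the inside zeros contribute.

I(r) ≈ 1.7918.


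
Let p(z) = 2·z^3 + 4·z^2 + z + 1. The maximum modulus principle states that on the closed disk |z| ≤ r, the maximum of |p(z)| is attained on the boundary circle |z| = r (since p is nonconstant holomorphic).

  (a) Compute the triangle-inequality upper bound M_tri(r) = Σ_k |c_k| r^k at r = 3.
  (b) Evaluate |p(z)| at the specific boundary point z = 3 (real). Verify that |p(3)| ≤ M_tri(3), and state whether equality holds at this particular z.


Coefficients: c_0 = 1, c_1 = 1, c_2 = 4, c_3 = 2. Radius r = 3.
Part (a). Triangle bound: M_tri(r) = Σ_k |c_k| r^k
  = |1|·3^0 + |1|·3^1 + |4|·3^2 + |2|·3^3
  = 1 + 3 + 36 + 54 = 94.
This bounds M(r) := max_{|z|=r} |p(z)| from above; equality holds iff all terms c_k z^k can be made to align in phase at a single z on |z|=r.
Part (b). At z = 3 (real, on the circle |z| = r):
  p(3) = (1)·3^0 + (1)·3^1 + (4)·3^2 + (2)·3^3 = 94.
  |p(3)| = 94.
Since all nonzero coefficients share the same sign, |p(3)| = 94 = M_tri(3); the triangle bound is attained at z = 3, so in fact M(r) = 94.

M_tri(3) = 94; |p(3)| = 94; equality at z=3: yes.


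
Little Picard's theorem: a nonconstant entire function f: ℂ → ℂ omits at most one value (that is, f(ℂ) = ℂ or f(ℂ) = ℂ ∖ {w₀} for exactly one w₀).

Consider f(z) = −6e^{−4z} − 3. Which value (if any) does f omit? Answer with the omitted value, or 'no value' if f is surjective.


Little Picard bounds the complement of f(ℂ) to at most one point.
e^{−4z} is never zero on ℂ, so -6·e^{−4z} takes every value in ℂ ∖ {0}. Adding -3 shifts the range to ℂ ∖ {-3}. Thus f omits exactly the value -3.

Omitted value: -3.


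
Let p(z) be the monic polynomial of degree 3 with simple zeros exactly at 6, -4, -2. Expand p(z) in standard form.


The polynomial is p(z) = ∏_{α ∈ S} (z − α), where S = {6, -4, -2}.
Expanding the product yields: p(z) = z^3 -28·z -48.
The resulting polynomial has degree 3 and real coefficients as required.

p(z) = z^3 -28·z -48.


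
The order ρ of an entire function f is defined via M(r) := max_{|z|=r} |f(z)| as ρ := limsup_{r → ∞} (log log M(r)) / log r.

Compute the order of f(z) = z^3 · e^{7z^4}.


M(r) = max_{|z|=r} |1|·|z|^3·|e^{7z^4}| = 1·r^3 · e^{7r^4} (the factors attain their maxima compatibly on |z|=r). Then log M(r) = log 1 + 3·log r + 7r^4, dominated by the last term, so log log M(r) ~ 4·log r. The polynomial factor 1z^3 contributes only a log r term and does not affect the order. ρ = 4.
Therefore ρ = 4.

Order ρ = 4.


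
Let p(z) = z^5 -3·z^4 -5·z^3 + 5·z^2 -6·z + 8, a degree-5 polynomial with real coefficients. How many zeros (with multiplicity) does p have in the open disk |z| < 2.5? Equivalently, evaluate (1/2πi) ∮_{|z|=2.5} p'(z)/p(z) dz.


The zeros of p are: -2, (0 + 1i), (0 - 1i), 1, 4.
Their magnitudes are: 2, 1, 1, 1, 4.
Zeros with |z| < R = 2.5: -2, (0 + 1i), (0 - 1i), 1.
Count = 4.
By the argument principle, (1/2πi) ∮_{|z|=R} p'(z)/p(z) dz equals exactly this count.

Number of zeros inside |z| < 2.5: 4.


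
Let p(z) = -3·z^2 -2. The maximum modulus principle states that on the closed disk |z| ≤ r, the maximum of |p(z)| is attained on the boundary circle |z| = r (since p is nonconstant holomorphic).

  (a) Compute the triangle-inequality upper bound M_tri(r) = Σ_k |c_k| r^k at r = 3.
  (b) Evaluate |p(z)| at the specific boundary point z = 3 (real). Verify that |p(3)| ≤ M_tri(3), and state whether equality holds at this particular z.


Coefficients: c_0 = -2, c_1 = 0, c_2 = -3. Radius r = 3.
Part (a). Triangle bound: M_tri(r) = Σ_k |c_k| r^k
  = |-2|·3^0 + |0|·3^1 + |-3|·3^2
  = 2 + 0 + 27 = 29.
This bounds M(r) := max_{|z|=r} |p(z)| from above; equality holds iff all terms c_k z^k can be made to align in phase at a single z on |z|=r.
Part (b). At z = 3 (real, on the circle |z| = r):
  p(3) = (-2)·3^0 + (0)·3^1 + (-3)·3^2 = -29.
  |p(3)| = 29.
Since all nonzero coefficients share the same sign, |p(3)| = 29 = M_tri(3); the triangle bound is attained at z = 3, so in fact M(r) = 29.

M_tri(3) = 29; |p(3)| = 29; equality at z=3: yes.


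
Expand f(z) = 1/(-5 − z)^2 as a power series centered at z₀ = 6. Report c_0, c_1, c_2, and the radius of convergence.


Let w = z − z₀, so z = z₀ + w.
Then -5 − z = -5 − (z₀ + w) = (-5 − z₀) − w = -11 − w.
f(z) = 1/(-11 − w)^2 = (1/(-11)^2) · (1 − w/(-11))^{−2}.
By the binomial series (1−u)^{−2} = Σ_{n≥0} C(n+1, 1) u^n for |u|<1, with u = w/(-11):
  c_n = C(n+1, 1) / (-11)^(n+2).
  c_0 = 1/(-11)^2 = 1/121.
  c_1 = 2/(-11)^3 = -2/1331.
  c_2 = 3/(-11)^4 = 3/14641.
The series is valid for |w/d| < 1, i.e. |z − z₀| < |d|.
Radius of convergence: R = |-5 − z₀| = |-11| = 11 (distance from z₀ to the singularity z = -5).

c_0 = 1/121, c_1 = -2/1331, c_2 = 3/14641; R = 11.


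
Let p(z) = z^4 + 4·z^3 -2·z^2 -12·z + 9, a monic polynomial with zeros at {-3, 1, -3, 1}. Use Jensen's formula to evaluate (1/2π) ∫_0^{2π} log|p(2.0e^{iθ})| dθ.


Zeros: -3, -3, 1, 1; r = 2.0.
Inside |z| < r: 1, 1. Outside (|z| ≥ r): -3, -3.
p(0) = 9, so log|p(0)| = log(9) = 2.1972.
Apply Jensen: I(r) = log|p(0)| + Σ_k log(r/|z_k|), summed over zeros inside |z| < r.
  log(r/|z_k|) for z_k = 1: log(2.0/1) = 0.6931
  log(r/|z_k|) for z_k = 1: log(2.0/1) = 0.6931
  Outside zeros (-3, -3) contribute nothing to the Jensen sum.
Sum over inside zeros: 1.3863.
I(r) = log|p(0)| + (inside sum) = 2.1972 + 1.3863 = 3.5835.
Note: since some zeros are outside |z| ≤ r, the simplified n·log(r) form does NOT apply — only the inside zeros contribute.

I(r) ≈ 3.5835.


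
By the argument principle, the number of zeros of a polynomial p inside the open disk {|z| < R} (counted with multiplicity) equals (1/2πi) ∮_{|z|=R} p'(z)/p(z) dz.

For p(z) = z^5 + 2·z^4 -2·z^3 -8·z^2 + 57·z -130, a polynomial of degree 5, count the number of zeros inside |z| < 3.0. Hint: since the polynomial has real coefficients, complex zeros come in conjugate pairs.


The zeros of p are: (1 + 2i), (1 - 2i), (-3 + 2i), (-3 - 2i), 2.
Their magnitudes are: 2.236, 2.236, 3.606, 3.606, 2.
Zeros with |z| < R = 3.0: (1 + 2i), (1 - 2i), 2.
Count = 3.
By the argument principle, (1/2πi) ∮_{|z|=R} p'(z)/p(z) dz equals exactly this count.

Number of zeros inside |z| < 3.0: 3.


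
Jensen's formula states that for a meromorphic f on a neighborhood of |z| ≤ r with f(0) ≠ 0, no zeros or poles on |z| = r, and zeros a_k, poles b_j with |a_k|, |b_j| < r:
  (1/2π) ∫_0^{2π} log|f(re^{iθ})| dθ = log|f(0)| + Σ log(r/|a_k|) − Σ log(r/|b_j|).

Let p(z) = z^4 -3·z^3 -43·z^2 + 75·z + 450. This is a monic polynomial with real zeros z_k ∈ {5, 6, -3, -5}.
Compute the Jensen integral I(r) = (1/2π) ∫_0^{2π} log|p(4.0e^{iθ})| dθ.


Zeros: -5, -3, 5, 6; r = 4.0.
Inside |z| < r: -3. Outside (|z| ≥ r): -5, 5, 6.
p(0) = 450, so log|p(0)| = log(450) = 6.1092.
Apply Jensen: I(r) = log|p(0)| + Σ_k log(r/|z_k|), summed over zeros inside |z| < r.
  log(r/|z_k|) for z_k = -3: log(4.0/3) = 0.2877
  Outside zeros (-5, 5, 6) contribute nothing to the Jensen sum.
Sum over inside zeros: 0.2877.
I(r) = log|p(0)| + (inside sum) = 6.1092 + 0.2877 = 6.3969.
Note: since some zeros are outside |z| ≤ r, the simplified n·log(r) form does NOT apply — only the inside zeros contribute.

I(r) ≈ 6.3969.


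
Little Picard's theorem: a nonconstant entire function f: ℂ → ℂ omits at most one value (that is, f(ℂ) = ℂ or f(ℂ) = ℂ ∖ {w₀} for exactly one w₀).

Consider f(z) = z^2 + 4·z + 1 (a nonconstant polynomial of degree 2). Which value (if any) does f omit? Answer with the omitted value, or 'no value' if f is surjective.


Little Picard bounds the complement of f(ℂ) to at most one point.
For every w ∈ ℂ, the equation p(z) − w = 0 is a nonconstant polynomial in z and hence has at least one root by the fundamental theorem of algebra. So p is surjective onto ℂ, omitting no value.

Omitted value: no value.


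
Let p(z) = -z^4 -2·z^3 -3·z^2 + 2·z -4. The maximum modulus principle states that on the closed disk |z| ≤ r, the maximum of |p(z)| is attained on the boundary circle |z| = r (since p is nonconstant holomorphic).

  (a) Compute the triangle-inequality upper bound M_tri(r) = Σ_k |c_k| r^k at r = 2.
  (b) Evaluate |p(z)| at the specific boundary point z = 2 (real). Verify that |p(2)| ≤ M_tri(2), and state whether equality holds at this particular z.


Coefficients: c_0 = -4, c_1 = 2, c_2 = -3, c_3 = -2, c_4 = -1. Radius r = 2.
Part (a). Triangle bound: M_tri(r) = Σ_k |c_k| r^k
  = |-4|·2^0 + |2|·2^1 + |-3|·2^2 + |-2|·2^3 + |-1|·2^4
  = 4 + 4 + 12 + 16 + 16 = 52.
This bounds M(r) := max_{|z|=r} |p(z)| from above; equality holds iff all terms c_k z^k can be made to align in phase at a single z on |z|=r.
Part (b). At z = 2 (real, on the circle |z| = r):
  p(2) = (-4)·2^0 + (2)·2^1 + (-3)·2^2 + (-2)·2^3 + (-1)·2^4 = -44.
  |p(2)| = 44.
Check: |p(2)| = 44 ≤ 52 = M_tri(2). ✓ Equality does not hold at z = 2 (the coefficients have mixed signs, so the terms do not all align in phase there).

M_tri(2) = 52; |p(2)| = 44; equality at z=2: no.


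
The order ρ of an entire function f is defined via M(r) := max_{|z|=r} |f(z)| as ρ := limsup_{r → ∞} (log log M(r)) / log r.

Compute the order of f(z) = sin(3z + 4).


sin(w) is a linear combination of e^{iw} and e^{−iw} (or e^w, e^{−w} in the hyperbolic case), so |sin(w)| ≤ e^{|w|}. With w = 3z + 4, |w| ≤ 3|z| + 4 = 3r + 4 on |z| = r, giving M(r) ≤ e^{3r + 4}, so ρ ≤ 1. On a suitable ray (z = it for sin/cos; z = t for sinh/cosh, t real → ∞), |sin(3z + 4)| grows like e^{3|t|}/2, so ρ ≥ 1. Hence ρ = 1.
Therefore ρ = 1.

Order ρ = 1.


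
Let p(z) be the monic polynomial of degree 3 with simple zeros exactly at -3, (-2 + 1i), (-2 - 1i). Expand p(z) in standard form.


The polynomial is p(z) = ∏_{α ∈ S} (z − α), where S = {-3, (-2 + 1i), (-2 - 1i)}.
Expanding the product yields: p(z) = z^3 + 7·z^2 + 17·z + 15.
Note conjugate pairs combine to real quadratics: (z − (-2+1i))(z − (-2−1i)) = z² + 4z + 5.
The resulting polynomial has degree 3 and real coefficients as required.

p(z) = z^3 + 7·z^2 + 17·z + 15.


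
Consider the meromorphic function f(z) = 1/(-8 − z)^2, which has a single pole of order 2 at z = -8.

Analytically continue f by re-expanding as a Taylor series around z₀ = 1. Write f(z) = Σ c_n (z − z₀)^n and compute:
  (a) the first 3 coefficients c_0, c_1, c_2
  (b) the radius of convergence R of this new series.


Let w = z − z₀, so z = z₀ + w.
Then -8 − z = -8 − (z₀ + w) = (-8 − z₀) − w = -9 − w.
f(z) = 1/(-9 − w)^2 = (1/(-9)^2) · (1 − w/(-9))^{−2}.
By the binomial series (1−u)^{−2} = Σ_{n≥0} C(n+1, 1) u^n for |u|<1, with u = w/(-9):
  c_n = C(n+1, 1) / (-9)^(n+2).
  c_0 = 1/(-9)^2 = 1/81.
  c_1 = 2/(-9)^3 = -2/729.
  c_2 = 3/(-9)^4 = 1/2187.
The series is valid for |w/d| < 1, i.e. |z − z₀| < |d|.
Radius of convergence: R = |-8 − z₀| = |-9| = 9 (distance from z₀ to the singularity z = -8).

c_0 = 1/81, c_1 = -2/729, c_2 = 1/2187; R = 9.


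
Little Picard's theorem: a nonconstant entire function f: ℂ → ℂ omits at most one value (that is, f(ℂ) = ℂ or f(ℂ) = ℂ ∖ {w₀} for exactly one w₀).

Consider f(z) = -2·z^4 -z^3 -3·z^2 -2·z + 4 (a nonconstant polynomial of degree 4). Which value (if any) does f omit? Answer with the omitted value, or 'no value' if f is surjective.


Little Picard bounds the complement of f(ℂ) to at most one point.
For every w ∈ ℂ, the equation p(z) − w = 0 is a nonconstant polynomial in z and hence has at least one root by the fundamental theorem of algebra. So p is surjective onto ℂ, omitting no value.

Omitted value: no value.


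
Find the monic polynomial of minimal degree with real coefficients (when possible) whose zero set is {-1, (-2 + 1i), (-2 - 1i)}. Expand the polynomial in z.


The polynomial is p(z) = ∏_{α ∈ S} (z − α), where S = {-1, (-2 + 1i), (-2 - 1i)}.
Expanding the product yields: p(z) = z^3 + 5·z^2 + 9·z + 5.
Note conjugate pairs combine to real quadratics: (z − (-2+1i))(z − (-2−1i)) = z² + 4z + 5.
The resulting polynomial has degree 3 and real coefficients as required.

p(z) = z^3 + 5·z^2 + 9·z + 5.


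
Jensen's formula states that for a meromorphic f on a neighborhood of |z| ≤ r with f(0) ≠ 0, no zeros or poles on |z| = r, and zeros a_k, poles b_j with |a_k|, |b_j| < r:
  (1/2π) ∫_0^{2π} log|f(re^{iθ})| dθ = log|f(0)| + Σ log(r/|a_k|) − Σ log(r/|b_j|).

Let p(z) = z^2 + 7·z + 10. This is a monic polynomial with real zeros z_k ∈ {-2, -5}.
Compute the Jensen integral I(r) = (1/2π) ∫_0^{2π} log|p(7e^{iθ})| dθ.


Zeros: -5, -2; r = 7.
Inside |z| < r: -5, -2. Outside (|z| ≥ r): ∅.
p(0) = 10, so log|p(0)| = log(10) = 2.3026.
Apply Jensen: I(r) = log|p(0)| + Σ_k log(r/|z_k|), summed over zeros inside |z| < r.
  log(r/|z_k|) for z_k = -2: log(7/2) = 1.2528
  log(r/|z_k|) for z_k = -5: log(7/5) = 0.3365
Sum over inside zeros: 1.5892.
I(r) = log|p(0)| + (inside sum) = 2.3026 + 1.5892 = 3.8918.
Closed form (all zeros inside, monic): I(r) = n·log(r) = 2·log(7) = 3.8918. ✓

I(r) ≈ 3.8918.


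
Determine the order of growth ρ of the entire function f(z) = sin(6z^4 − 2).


Write sin(w) = (e^{iw} ± e^{−iw})/(2 or 2i), so |sin(w)| ≤ e^{|w|}. With w = 6z^4 − 2, |w| ≤ 6r^4 + 2 on |z|=r, giving M(r) ≤ e^{6r^4 + 2} and ρ ≤ 4. For the lower bound, choose z on |z|=r with 6z^4 purely imaginary of modulus 6r^4; then |sin(6z^4 − 2)| grows like e^{6r^4}/2, so ρ ≥ 4. Hence ρ = 4.
Therefore ρ = 4.

Order ρ = 4.


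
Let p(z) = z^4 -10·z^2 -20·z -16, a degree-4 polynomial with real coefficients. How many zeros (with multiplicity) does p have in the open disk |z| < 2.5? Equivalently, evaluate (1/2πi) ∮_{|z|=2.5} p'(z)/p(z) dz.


The zeros of p are: 4, (-1 + 1i), (-1 - 1i), -2.
Their magnitudes are: 4, 1.414, 1.414, 2.
Zeros with |z| < R = 2.5: (-1 + 1i), (-1 - 1i), -2.
Count = 3.
By the argument principle, (1/2πi) ∮_{|z|=R} p'(z)/p(z) dz equals exactly this count.

Number of zeros inside |z| < 2.5: 3.


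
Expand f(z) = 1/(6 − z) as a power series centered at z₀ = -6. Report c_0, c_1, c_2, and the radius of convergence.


Let w = z − z₀, so z = z₀ + w.
Then 6 − z = 6 − (z₀ + w) = (6 − z₀) − w = 12 − w.
f(z) = 1/(12 − w) = (1/(12)) · 1/(1 − w/(12)) = Σ_{n≥0} w^n / (12)^(n+1).
So c_n = 1/(12)^(n+1):
  c_0 = 1/(12)^1 = 1/12.
  c_1 = 1/(12)^2 = 1/144.
  c_2 = 1/(12)^3 = 1/1728.
The series is valid for |w/d| < 1, i.e. |z − z₀| < |d|.
Radius of convergence: R = |6 − z₀| = |12| = 12 (distance from z₀ to the singularity z = 6).

c_0 = 1/12, c_1 = 1/144, c_2 = 1/1728; R = 12.


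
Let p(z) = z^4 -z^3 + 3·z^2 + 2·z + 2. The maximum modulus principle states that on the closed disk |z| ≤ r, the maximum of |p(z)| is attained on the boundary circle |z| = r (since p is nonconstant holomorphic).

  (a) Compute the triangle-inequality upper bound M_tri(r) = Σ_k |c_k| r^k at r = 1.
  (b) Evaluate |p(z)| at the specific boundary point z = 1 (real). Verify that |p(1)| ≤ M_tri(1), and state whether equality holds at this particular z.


Coefficients: c_0 = 2, c_1 = 2, c_2 = 3, c_3 = -1, c_4 = 1. Radius r = 1.
Part (a). Triangle bound: M_tri(r) = Σ_k |c_k| r^k
  = |2|·1^0 + |2|·1^1 + |3|·1^2 + |-1|·1^3 + |1|·1^4
  = 2 + 2 + 3 + 1 + 1 = 9.
This bounds M(r) := max_{|z|=r} |p(z)| from above; equality holds iff all terms c_k z^k can be made to align in phase at a single z on |z|=r.
Part (b). At z = 1 (real, on the circle |z| = r):
  p(1) = (2)·1^0 + (2)·1^1 + (3)·1^2 + (-1)·1^3 + (1)·1^4 = 7.
  |p(1)| = 7.
Check: |p(1)| = 7 ≤ 9 = M_tri(1). ✓ Equality does not hold at z = 1 (the coefficients have mixed signs, so the terms do not all align in phase there).

M_tri(1) = 9; |p(1)| = 7; equality at z=1: no.


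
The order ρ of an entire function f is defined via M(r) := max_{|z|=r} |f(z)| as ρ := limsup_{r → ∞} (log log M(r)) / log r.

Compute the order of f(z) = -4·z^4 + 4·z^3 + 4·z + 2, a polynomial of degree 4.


|f(z)| ≤ Σ|c_k|·r^k = O(r^4) as r → ∞. Polynomial growth is O(e^{r^ε}) for every ε > 0 (since r^4/e^{r^ε} → 0), so ρ ≤ ε for all ε > 0, i.e. ρ = 0. Every nonconstant polynomial has order 0.
Therefore ρ = 0.

Order ρ = 0.


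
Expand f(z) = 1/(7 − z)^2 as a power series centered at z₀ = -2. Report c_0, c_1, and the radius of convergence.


Let w = z − z₀, so z = z₀ + w.
Then 7 − z = 7 − (z₀ + w) = (7 − z₀) − w = 9 − w.
f(z) = 1/(9 − w)^2 = (1/(9)^2) · (1 − w/(9))^{−2}.
By the binomial series (1−u)^{−2} = Σ_{n≥0} C(n+1, 1) u^n for |u|<1, with u = w/(9):
  c_n = C(n+1, 1) / (9)^(n+2).
  c_0 = 1/(9)^2 = 1/81.
  c_1 = 2/(9)^3 = 2/729.
The series is valid for |w/d| < 1, i.e. |z − z₀| < |d|.
Radius of convergence: R = |7 − z₀| = |9| = 9 (distance from z₀ to the singularity z = 7).

c_0 = 1/81, c_1 = 2/729; R = 9.


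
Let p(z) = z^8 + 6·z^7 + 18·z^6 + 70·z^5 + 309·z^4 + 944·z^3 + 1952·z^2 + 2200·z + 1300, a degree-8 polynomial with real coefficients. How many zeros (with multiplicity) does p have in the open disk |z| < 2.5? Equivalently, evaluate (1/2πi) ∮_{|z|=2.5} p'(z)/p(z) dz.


The zeros of p are: (-1 + 1i), (-1 - 1i), (-1 + 2i), (-1 - 2i), (2 + 3i), (2 - 3i), (-3 + 1i), (-3 - 1i).
Their magnitudes are: 1.414, 1.414, 2.236, 2.236, 3.606, 3.606, 3.162, 3.162.
Zeros with |z| < R = 2.5: (-1 + 1i), (-1 - 1i), (-1 + 2i), (-1 - 2i).
Count = 4.
By the argument principle, (1/2πi) ∮_{|z|=R} p'(z)/p(z) dz equals exactly this count.

Number of zeros inside |z| < 2.5: 4.


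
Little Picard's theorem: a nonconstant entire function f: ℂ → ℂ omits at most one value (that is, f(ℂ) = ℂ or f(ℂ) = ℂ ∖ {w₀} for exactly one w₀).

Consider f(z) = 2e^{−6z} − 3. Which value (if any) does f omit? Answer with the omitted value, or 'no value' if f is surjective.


Little Picard bounds the complement of f(ℂ) to at most one point.
e^{−6z} is never zero on ℂ, so 2·e^{−6z} takes every value in ℂ ∖ {0}. Adding -3 shifts the range to ℂ ∖ {-3}. Thus f omits exactly the value -3.

Omitted value: -3.


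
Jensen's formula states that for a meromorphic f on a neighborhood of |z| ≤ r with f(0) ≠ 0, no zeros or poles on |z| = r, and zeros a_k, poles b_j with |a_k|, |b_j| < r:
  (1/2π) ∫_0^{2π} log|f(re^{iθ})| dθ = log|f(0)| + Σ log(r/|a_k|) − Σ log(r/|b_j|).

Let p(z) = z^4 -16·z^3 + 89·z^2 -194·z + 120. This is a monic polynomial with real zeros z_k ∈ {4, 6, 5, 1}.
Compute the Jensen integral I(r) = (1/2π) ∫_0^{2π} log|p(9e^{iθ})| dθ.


Zeros: 1, 4, 5, 6; r = 9.
Inside |z| < r: 1, 4, 5, 6. Outside (|z| ≥ r): ∅.
p(0) = 120, so log|p(0)| = log(120) = 4.7875.
Apply Jensen: I(r) = log|p(0)| + Σ_k log(r/|z_k|), summed over zeros inside |z| < r.
  log(r/|z_k|) for z_k = 4: log(9/4) = 0.8109
  log(r/|z_k|) for z_k = 6: log(9/6) = 0.4055
  log(r/|z_k|) for z_k = 5: log(9/5) = 0.5878
  log(r/|z_k|) for z_k = 1: log(9/1) = 2.1972
Sum over inside zeros: 4.0014.
I(r) = log|p(0)| + (inside sum) = 4.7875 + 4.0014 = 8.7889.
Closed form (all zeros inside, monic): I(r) = n·log(r) = 4·log(9) = 8.7889. ✓

I(r) ≈ 8.7889.


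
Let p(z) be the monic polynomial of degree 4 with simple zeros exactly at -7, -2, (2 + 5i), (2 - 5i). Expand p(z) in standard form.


The polynomial is p(z) = ∏_{α ∈ S} (z − α), where S = {-7, -2, (2 + 5i), (2 - 5i)}.
Expanding the product yields: p(z) = z^4 + 5·z^3 + 7·z^2 + 205·z + 406.
Note conjugate pairs combine to real quadratics: (z − (2+5i))(z − (2−5i)) = z² − 4z + 29.
The resulting polynomial has degree 4 and real coefficients as required.

p(z) = z^4 + 5·z^3 + 7·z^2 + 205·z + 406.


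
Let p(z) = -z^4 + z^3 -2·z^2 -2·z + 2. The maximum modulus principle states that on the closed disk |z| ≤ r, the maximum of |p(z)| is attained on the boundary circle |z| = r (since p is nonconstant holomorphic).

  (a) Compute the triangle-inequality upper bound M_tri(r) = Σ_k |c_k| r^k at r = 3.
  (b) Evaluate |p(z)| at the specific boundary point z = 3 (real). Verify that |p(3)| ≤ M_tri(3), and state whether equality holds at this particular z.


Coefficients: c_0 = 2, c_1 = -2, c_2 = -2, c_3 = 1, c_4 = -1. Radius r = 3.
Part (a). Triangle bound: M_tri(r) = Σ_k |c_k| r^k
  = |2|·3^0 + |-2|·3^1 + |-2|·3^2 + |1|·3^3 + |-1|·3^4
  = 2 + 6 + 18 + 27 + 81 = 134.
This bounds M(r) := max_{|z|=r} |p(z)| from above; equality holds iff all terms c_k z^k can be made to align in phase at a single z on |z|=r.
Part (b). At z = 3 (real, on the circle |z| = r):
  p(3) = (2)·3^0 + (-2)·3^1 + (-2)·3^2 + (1)·3^3 + (-1)·3^4 = -76.
  |p(3)| = 76.
Check: |p(3)| = 76 ≤ 134 = M_tri(3). ✓ Equality does not hold at z = 3 (the coefficients have mixed signs, so the terms do not all align in phase there).

M_tri(3) = 134; |p(3)| = 76; equality at z=3: no.


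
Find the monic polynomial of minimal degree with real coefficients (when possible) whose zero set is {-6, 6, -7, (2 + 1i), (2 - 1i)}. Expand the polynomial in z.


The polynomial is p(z) = ∏_{α ∈ S} (z − α), where S = {-6, 6, -7, (2 + 1i), (2 - 1i)}.
Expanding the product yields: p(z) = z^5 + 3·z^4 -59·z^3 -73·z^2 + 828·z -1260.
Note conjugate pairs combine to real quadratics: (z − (2+1i))(z − (2−1i)) = z² − 4z + 5.
The resulting polynomial has degree 5 and real coefficients as required.

p(z) = z^5 + 3·z^4 -59·z^3 -73·z^2 + 828·z -1260.


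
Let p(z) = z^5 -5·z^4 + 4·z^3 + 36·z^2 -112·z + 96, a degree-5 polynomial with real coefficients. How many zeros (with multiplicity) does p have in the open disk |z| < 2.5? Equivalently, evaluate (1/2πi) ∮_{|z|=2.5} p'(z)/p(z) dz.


The zeros of p are: 2, -3, 2, (2 + 2i), (2 - 2i).
Their magnitudes are: 2, 3, 2, 2.828, 2.828.
Zeros with |z| < R = 2.5: 2, 2.
Count = 2.
By the argument principle, (1/2πi) ∮_{|z|=R} p'(z)/p(z) dz equals exactly this count.

Number of zeros inside |z| < 2.5: 2.


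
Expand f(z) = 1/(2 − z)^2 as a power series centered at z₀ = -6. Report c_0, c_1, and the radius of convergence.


Let w = z − z₀, so z = z₀ + w.
Then 2 − z = 2 − (z₀ + w) = (2 − z₀) − w = 8 − w.
f(z) = 1/(8 − w)^2 = (1/(8)^2) · (1 − w/(8))^{−2}.
By the binomial series (1−u)^{−2} = Σ_{n≥0} C(n+1, 1) u^n for |u|<1, with u = w/(8):
  c_n = C(n+1, 1) / (8)^(n+2).
  c_0 = 1/(8)^2 = 1/64.
  c_1 = 2/(8)^3 = 1/256.
The series is valid for |w/d| < 1, i.e. |z − z₀| < |d|.
Radius of convergence: R = |2 − z₀| = |8| = 8 (distance from z₀ to the singularity z = 2).

c_0 = 1/64, c_1 = 1/256; R = 8.


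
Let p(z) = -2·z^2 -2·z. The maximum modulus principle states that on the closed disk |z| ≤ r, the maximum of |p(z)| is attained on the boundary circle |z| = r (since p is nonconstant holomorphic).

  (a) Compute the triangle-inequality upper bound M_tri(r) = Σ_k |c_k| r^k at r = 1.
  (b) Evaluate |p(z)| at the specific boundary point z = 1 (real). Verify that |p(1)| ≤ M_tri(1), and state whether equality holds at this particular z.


Coefficients: c_0 = 0, c_1 = -2, c_2 = -2. Radius r = 1.
Part (a). Triangle bound: M_tri(r) = Σ_k |c_k| r^k
  = |0|·1^0 + |-2|·1^1 + |-2|·1^2
  = 0 + 2 + 2 = 4.
This bounds M(r) := max_{|z|=r} |p(z)| from above; equality holds iff all terms c_k z^k can be made to align in phase at a single z on |z|=r.
Part (b). At z = 1 (real, on the circle |z| = r):
  p(1) = (0)·1^0 + (-2)·1^1 + (-2)·1^2 = -4.
  |p(1)| = 4.
Since all nonzero coefficients share the same sign, |p(1)| = 4 = M_tri(1); the triangle bound is attained at z = 1, so in fact M(r) = 4.

M_tri(1) = 4; |p(1)| = 4; equality at z=1: yes.


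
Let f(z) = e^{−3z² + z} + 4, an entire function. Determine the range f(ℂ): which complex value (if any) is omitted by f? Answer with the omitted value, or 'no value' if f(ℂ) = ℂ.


Little Picard bounds the complement of f(ℂ) to at most one point.
The exponent g(z) = −3z² + z is a nonconstant polynomial, hence surjective onto ℂ. So e^{g(z)} takes every value in {e^w : w ∈ ℂ} = ℂ ∖ {0}. Adding 4 shifts the range to ℂ ∖ {4}. f omits exactly 4.

Omitted value: 4.


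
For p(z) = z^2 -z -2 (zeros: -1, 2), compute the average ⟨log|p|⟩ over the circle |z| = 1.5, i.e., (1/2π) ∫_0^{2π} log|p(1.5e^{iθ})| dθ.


Zeros: -1, 2; r = 1.5.
Inside |z| < r: -1. Outside (|z| ≥ r): 2.
p(0) = -2, so log|p(0)| = log(2) = 0.6931.
Apply Jensen: I(r) = log|p(0)| + Σ_k log(r/|z_k|), summed over zeros inside |z| < r.
  log(r/|z_k|) for z_k = -1: log(1.5/1) = 0.4055
  Outside zeros (2) contribute nothing to the Jensen sum.
Sum over inside zeros: 0.4055.
I(r) = log|p(0)| + (inside sum) = 0.6931 + 0.4055 = 1.0986.
Note: since some zeros are outside |z| ≤ r, the simplified n·log(r) form does NOT apply — only the inside zeros contribute.

I(r) ≈ 1.0986.
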